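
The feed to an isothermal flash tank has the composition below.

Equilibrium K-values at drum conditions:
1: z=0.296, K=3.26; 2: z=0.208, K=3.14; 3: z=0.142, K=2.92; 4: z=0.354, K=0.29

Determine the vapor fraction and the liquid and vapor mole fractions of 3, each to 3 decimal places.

Rachford–Rice: g(ψ) = Σ zᵢ(Kᵢ−1)/(1+ψ(Kᵢ−1)) = 0.
Check two-phase: ΣzᵢKᵢ = 2.135 > 1 and Σzᵢ/Kᵢ = 1.426 > 1, so g(0) = 1.135 > 0 and g(1) = -0.426 < 0.
Newton iteration, ψ⁰ = 0.36:
  ψ = 0.360: g = 0.4439, g' = -1.269 → ψ = 0.710
  ψ = 0.710: g = 0.0422, g' = -1.192 → ψ = 0.745
Converged at ψ = 0.745.
Compositions from xᵢ = zᵢ/(1+ψ(Kᵢ−1)), yᵢ = Kᵢxᵢ:
  1: x = 0.110, y = 0.360
  2: x = 0.080, y = 0.252
  3: x = 0.058, y = 0.171
  4: x = 0.751, y = 0.218

ψ = 0.745, x_3 = 0.058, y_3 = 0.171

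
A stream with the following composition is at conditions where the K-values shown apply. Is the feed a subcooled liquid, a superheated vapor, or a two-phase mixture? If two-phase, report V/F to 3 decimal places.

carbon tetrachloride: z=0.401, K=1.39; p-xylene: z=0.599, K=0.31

subcooled liquid

ΣzᵢKᵢ = 0.743; Σzᵢ/Kᵢ = 2.221.
Since ΣzᵢKᵢ < 1 the mixture is below its bubble point — single liquid phase.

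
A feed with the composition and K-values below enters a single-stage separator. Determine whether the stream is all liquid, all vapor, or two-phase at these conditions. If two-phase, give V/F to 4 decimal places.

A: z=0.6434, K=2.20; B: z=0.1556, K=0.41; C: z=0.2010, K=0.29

two-phase, V/F = 0.6749

ΣzᵢKᵢ = 1.5376; Σzᵢ/Kᵢ = 1.3651.
Both exceed 1, so a two-phase solution exists.
Material balance + equilibrium reduce to Σ zᵢ(Kᵢ−1)/(1+ψ(Kᵢ−1)) = 0.
Newton–Raphson from ψ = 0.5:
  ψ = 0.5000: g = 0.13108, g' = -0.7144 → ψ = 0.6835
  ψ = 0.6835: g = -0.00690, g' = -0.8142 → ψ = 0.6750
  ψ = 0.6750: g = -0.00003, g' = -0.8060 → ψ = 0.6749
Converged at ψ = 0.6749.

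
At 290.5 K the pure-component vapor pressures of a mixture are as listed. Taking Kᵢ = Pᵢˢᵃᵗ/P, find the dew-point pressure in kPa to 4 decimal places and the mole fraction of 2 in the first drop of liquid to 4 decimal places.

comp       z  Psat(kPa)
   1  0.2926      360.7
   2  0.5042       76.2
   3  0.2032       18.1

At the dew point ψ → 1, so Σzᵢ/Kᵢ = 1 with Kᵢ = Pᵢˢᵃᵗ/P ⇒ 1/P = Σzᵢ/Pᵢˢᵃᵗ.
1/P = 0.2926/360.7 + 0.5042/76.2 + 0.2032/18.1 = 0.0186545 ⇒ P = 53.6063 kPa
xᵢ = zᵢP/Pᵢˢᵃᵗ ⇒ x_2 = 0.5042·53.6063/76.2 = 0.3547

Pdew = 53.6063 kPa, x_2 = 0.3547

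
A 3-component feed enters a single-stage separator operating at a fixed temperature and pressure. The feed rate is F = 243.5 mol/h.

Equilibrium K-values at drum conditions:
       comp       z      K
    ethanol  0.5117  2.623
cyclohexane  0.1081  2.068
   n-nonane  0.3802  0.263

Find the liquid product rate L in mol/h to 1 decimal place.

Rachford–Rice: g(ψ) = Σ zᵢ(Kᵢ−1)/(1+ψ(Kᵢ−1)) = 0.
g(0) = ΣzᵢKᵢ − 1 = 0.6657 and g(1) = 1 − Σzᵢ/Kᵢ = -0.6930, so a root lies in (0, 1).
Newton iteration, ψ⁰ = 0.61:
  ψ = 0.6100: g = -0.02184, g' = -1.0672 → ψ = 0.5895
  ψ = 0.5895: g = -0.00024, g' = -1.0442 → ψ = 0.5893
Converged at ψ = 0.5893.
Then V = ψ·F = 0.5893·243.5 = 143.5 mol/h and L = F − V = 100.0 mol/h.

L = 100.0 mol/h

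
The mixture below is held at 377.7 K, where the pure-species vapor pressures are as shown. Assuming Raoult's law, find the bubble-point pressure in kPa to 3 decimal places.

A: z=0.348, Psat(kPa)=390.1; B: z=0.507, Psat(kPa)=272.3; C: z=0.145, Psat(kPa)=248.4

Pbub = 309.829 kPa

At the bubble point ψ → 0, so ΣzᵢKᵢ = 1 with Kᵢ = Pᵢˢᵃᵗ/P ⇒ P = ΣzᵢPᵢˢᵃᵗ.
P = 0.348·390.1 + 0.507·272.3 + 0.145·248.4 = 309.829 kPa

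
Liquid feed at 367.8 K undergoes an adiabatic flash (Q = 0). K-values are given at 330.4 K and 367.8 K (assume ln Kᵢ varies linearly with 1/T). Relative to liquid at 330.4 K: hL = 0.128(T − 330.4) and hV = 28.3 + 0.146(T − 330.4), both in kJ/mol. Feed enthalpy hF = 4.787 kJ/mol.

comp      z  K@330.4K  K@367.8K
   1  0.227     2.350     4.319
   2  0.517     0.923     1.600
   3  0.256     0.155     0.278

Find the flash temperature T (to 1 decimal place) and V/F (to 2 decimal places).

T = 332.8 K, V/F = 0.16

Adiabatic flash: solve Rachford–Rice at each trial T, then check hF = ψ·hV(T) + (1−ψ)·hL(T).
  T = 330.4 K: K = (2.350, 0.923, 0.155), RR gives ψ = 0.088, H_out = 2.497 kJ/mol
  T = 367.8 K: K = (4.319, 1.600, 0.278), RR gives ψ = 0.778, H_out = 27.331 kJ/mol
  T = 349.1 K: K = (3.238, 1.233, 0.211), RR gives ψ = 0.520, H_out = 17.274 kJ/mol
  T = 339.8 K: K = (2.773, 1.072, 0.182), RR gives ψ = 0.335, H_out = 10.753 kJ/mol
  T = 335.1 K: K = (2.556, 0.996, 0.168), RR gives ψ = 0.220, H_out = 6.856 kJ/mol
  T = 332.8 K: K = (2.454, 0.960, 0.162), RR gives ψ = 0.158, H_out = 4.784 kJ/mol
Linear interpolation between T = 332.8 (H_out = 4.784) and T = 335.1 (H_out = 6.856) on hF = 4.787 gives T ≈ 332.8 K, at which ψ = 0.16.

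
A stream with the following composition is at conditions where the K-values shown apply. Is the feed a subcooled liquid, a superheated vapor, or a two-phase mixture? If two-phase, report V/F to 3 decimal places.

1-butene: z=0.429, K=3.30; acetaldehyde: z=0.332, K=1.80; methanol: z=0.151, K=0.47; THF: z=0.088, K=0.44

ΣzᵢKᵢ = 2.123; Σzᵢ/Kᵢ = 0.836.
Since Σzᵢ/Kᵢ < 1 the mixture is above its dew point — single vapor phase.

superheated vapor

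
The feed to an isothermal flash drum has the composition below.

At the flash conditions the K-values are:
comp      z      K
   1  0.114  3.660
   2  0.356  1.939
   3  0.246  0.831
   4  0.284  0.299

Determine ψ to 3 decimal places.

ψ = 0.509

Material balance + equilibrium reduce to Σ zᵢ(Kᵢ−1)/(1+ψ(Kᵢ−1)) = 0.
Check two-phase: ΣzᵢKᵢ = 1.397 > 1 and Σzᵢ/Kᵢ = 1.461 > 1, so g(0) = 0.397 > 0 and g(1) = -0.461 < 0.
Newton iteration, ψ⁰ = 0.31:
  ψ = 0.310: g = 0.1269, g' = -0.666 → ψ = 0.500
  ψ = 0.500: g = 0.0054, g' = -0.633 → ψ = 0.509
Converged at ψ = 0.509.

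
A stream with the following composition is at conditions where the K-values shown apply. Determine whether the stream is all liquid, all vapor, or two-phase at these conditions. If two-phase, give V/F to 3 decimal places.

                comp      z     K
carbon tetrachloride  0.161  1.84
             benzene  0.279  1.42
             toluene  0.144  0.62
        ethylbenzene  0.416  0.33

all liquid

ΣzᵢKᵢ = 0.919; Σzᵢ/Kᵢ = 1.777.
Since ΣzᵢKᵢ < 1 the mixture is below its bubble point — single liquid phase.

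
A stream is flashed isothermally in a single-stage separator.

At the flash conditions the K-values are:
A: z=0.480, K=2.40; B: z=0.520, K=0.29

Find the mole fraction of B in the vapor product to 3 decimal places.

Binary case is linear: z₁(K₁−1)(1+V/F(K₂−1)) + z₂(K₂−1)(1+V/F(K₁−1)) = 0
⇒ V/F = [z₁(K₁−1)+z₂(K₂−1)] / [−(K₁−1)(K₂−1)] = 0.3028/0.9940 = 0.305
Compositions from xᵢ = zᵢ/(1+V/F(Kᵢ−1)), yᵢ = Kᵢxᵢ:
  A: x = 0.336, y = 0.808
  B: x = 0.664, y = 0.192

y_B = 0.192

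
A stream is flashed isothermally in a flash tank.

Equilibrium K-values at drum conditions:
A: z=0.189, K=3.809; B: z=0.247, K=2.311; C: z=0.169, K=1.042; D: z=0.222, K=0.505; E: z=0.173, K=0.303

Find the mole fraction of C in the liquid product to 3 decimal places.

Newton–Raphson from ψ = 0.58:
  ψ = 0.580: g = 0.0362, g' = -0.697 → ψ = 0.632
Converged at ψ = 0.632.
Compositions from xᵢ = zᵢ/(1+ψ(Kᵢ−1)), yᵢ = Kᵢxᵢ:
  A: x = 0.068, y = 0.259
  B: x = 0.135, y = 0.312
  C: x = 0.165, y = 0.172
  D: x = 0.323, y = 0.163
  E: x = 0.309, y = 0.094

x_C = 0.165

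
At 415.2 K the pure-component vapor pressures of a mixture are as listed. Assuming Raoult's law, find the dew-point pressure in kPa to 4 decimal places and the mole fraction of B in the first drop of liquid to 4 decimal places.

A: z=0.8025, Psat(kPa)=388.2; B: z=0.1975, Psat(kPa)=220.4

Pdew = 337.4580 kPa, x_B = 0.3024

At the dew point ψ → 1, so Σzᵢ/Kᵢ = 1 with Kᵢ = Pᵢˢᵃᵗ/P ⇒ 1/P = Σzᵢ/Pᵢˢᵃᵗ.
1/P = 0.8025/388.2 + 0.1975/220.4 = 0.0029633 ⇒ P = 337.4580 kPa
xᵢ = zᵢP/Pᵢˢᵃᵗ ⇒ x_B = 0.1975·337.4580/220.4 = 0.3024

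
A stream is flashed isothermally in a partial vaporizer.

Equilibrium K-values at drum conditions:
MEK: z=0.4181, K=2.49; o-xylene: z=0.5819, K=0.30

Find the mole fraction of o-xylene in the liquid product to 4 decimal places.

Material balance + equilibrium reduce to Σ zᵢ(Kᵢ−1)/(1+V/F(Kᵢ−1)) = 0.
Check two-phase: ΣzᵢKᵢ = 1.2156 > 1 and Σzᵢ/Kᵢ = 2.1076 > 1, so g(0) = 0.2156 > 0 and g(1) = -1.1076 < 0.
Newton iteration, V/F⁰ = 0.5:
  V/F = 0.5000: g = -0.26966, g' = -0.9797 → V/F = 0.2248
  V/F = 0.2248: g = -0.01669, g' = -0.9225 → V/F = 0.2067
Converged at V/F = 0.2067.
Compositions from xᵢ = zᵢ/(1+V/F(Kᵢ−1)), yᵢ = Kᵢxᵢ:
  MEK: x = 0.3196, y = 0.7959
  o-xylene: x = 0.6804, y = 0.2041

x_o-xylene = 0.6804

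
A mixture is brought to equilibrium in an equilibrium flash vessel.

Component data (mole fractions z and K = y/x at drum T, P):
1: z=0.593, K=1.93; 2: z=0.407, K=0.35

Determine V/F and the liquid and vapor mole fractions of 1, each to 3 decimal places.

V/F = 0.475, x_1 = 0.411, y_1 = 0.794

Material balance + equilibrium reduce to Σ zᵢ(Kᵢ−1)/(1+V/F(Kᵢ−1)) = 0.
g(0) = ΣzᵢKᵢ − 1 = 0.287 and g(1) = 1 − Σzᵢ/Kᵢ = -0.470, so a root lies in (0, 1).
Binary case is linear: z₁(K₁−1)(1+V/F(K₂−1)) + z₂(K₂−1)(1+V/F(K₁−1)) = 0
⇒ V/F = [z₁(K₁−1)+z₂(K₂−1)] / [−(K₁−1)(K₂−1)] = 0.2869/0.6045 = 0.475
Compositions from xᵢ = zᵢ/(1+V/F(Kᵢ−1)), yᵢ = Kᵢxᵢ:
  1: x = 0.411, y = 0.794
  2: x = 0.589, y = 0.206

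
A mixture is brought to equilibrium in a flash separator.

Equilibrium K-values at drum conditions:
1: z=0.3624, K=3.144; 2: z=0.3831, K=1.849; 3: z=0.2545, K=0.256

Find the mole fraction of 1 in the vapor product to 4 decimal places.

y_1 = 0.4163

Material balance + equilibrium reduce to Σ zᵢ(Kᵢ−1)/(1+V/F(Kᵢ−1)) = 0.
g(0) = ΣzᵢKᵢ − 1 = 0.9129 and g(1) = 1 − Σzᵢ/Kᵢ = -0.3166, so a root lies in (0, 1).
Newton–Raphson from V/F = 0.5:
  V/F = 0.5000: g = 0.30181, g' = -0.8813 → V/F = 0.8425
  V/F = 0.8425: g = -0.04084, g' = -1.3168 → V/F = 0.8114
  V/F = 0.8114: g = -0.00162, g' = -1.2158 → V/F = 0.8101
Converged at V/F = 0.8101.
Compositions from xᵢ = zᵢ/(1+V/F(Kᵢ−1)), yᵢ = Kᵢxᵢ:
  1: x = 0.1324, y = 0.4163
  2: x = 0.2270, y = 0.4197
  3: x = 0.6406, y = 0.1640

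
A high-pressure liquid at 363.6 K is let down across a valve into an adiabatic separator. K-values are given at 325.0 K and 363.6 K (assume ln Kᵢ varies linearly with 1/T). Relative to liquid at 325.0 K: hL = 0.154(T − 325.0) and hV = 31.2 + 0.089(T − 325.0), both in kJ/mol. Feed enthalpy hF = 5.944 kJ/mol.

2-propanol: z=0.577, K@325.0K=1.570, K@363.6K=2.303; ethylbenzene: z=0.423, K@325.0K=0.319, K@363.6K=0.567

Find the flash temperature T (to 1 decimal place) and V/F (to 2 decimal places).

Adiabatic flash: solve Rachford–Rice at each trial T, then check hF = ψ·hV(T) + (1−ψ)·hL(T).
  T = 325.0 K: K = (1.570, 0.319), RR gives ψ = 0.105, H_out = 3.282 kJ/mol
  T = 363.6 K: K = (2.303, 0.567), RR gives ψ = 1.000, H_out = 34.635 kJ/mol
  T = 344.3 K: K = (1.922, 0.432), RR gives ψ = 0.557, H_out = 19.665 kJ/mol
  T = 334.6 K: K = (1.741, 0.373), RR gives ψ = 0.349, H_out = 12.153 kJ/mol
  T = 329.8 K: K = (1.655, 0.345), RR gives ψ = 0.235, H_out = 7.999 kJ/mol
  T = 327.4 K: K = (1.612, 0.332), RR gives ψ = 0.173, H_out = 5.728 kJ/mol
Linear interpolation between T = 327.4 (H_out = 5.728) and T = 329.8 (H_out = 7.999) on hF = 5.944 gives T ≈ 327.6 K, at which ψ = 0.18.

T = 327.6 K, V/F = 0.18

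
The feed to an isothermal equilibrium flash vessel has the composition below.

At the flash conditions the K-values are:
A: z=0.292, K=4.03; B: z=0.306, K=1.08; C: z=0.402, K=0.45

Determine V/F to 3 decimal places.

Rachford–Rice: g(V/F) = Σ zᵢ(Kᵢ−1)/(1+V/F(Kᵢ−1)) = 0.
Check two-phase: ΣzᵢKᵢ = 1.688 > 1 and Σzᵢ/Kᵢ = 1.249 > 1, so g(0) = 0.688 > 0 and g(1) = -0.249 < 0.
Newton iteration, V/F⁰ = 0.64:
  V/F = 0.640: g = -0.0169, g' = -0.602 → V/F = 0.612
Converged at V/F = 0.612.

V/F = 0.612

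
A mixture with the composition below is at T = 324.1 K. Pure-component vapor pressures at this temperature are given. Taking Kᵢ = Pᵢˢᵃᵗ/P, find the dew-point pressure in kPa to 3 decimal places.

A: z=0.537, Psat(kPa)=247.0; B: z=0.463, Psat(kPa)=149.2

At the dew point ψ → 1, so Σzᵢ/Kᵢ = 1 with Kᵢ = Pᵢˢᵃᵗ/P ⇒ 1/P = Σzᵢ/Pᵢˢᵃᵗ.
1/P = 0.537/247.0 + 0.463/149.2 = 0.005277 ⇒ P = 189.491 kPa

Pdew = 189.491 kPa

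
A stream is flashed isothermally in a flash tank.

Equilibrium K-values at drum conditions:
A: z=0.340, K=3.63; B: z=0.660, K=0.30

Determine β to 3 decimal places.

β = 0.235

Binary case is linear: z₁(K₁−1)(1+β(K₂−1)) + z₂(K₂−1)(1+β(K₁−1)) = 0
⇒ β = [z₁(K₁−1)+z₂(K₂−1)] / [−(K₁−1)(K₂−1)] = 0.4322/1.8410 = 0.235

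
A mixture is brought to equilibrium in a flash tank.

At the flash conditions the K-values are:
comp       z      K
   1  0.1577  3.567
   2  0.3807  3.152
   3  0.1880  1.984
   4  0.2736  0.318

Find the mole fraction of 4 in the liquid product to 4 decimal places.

x_4 = 0.7254

Material balance + equilibrium reduce to Σ zᵢ(Kᵢ−1)/(1+V/F(Kᵢ−1)) = 0.
Feasibility: ΣzᵢKᵢ = 2.2225, Σzᵢ/Kᵢ = 1.1201 — both > 1, two phases present.
Newton–Raphson from V/F = 0.65:
  V/F = 0.6500: g = 0.27088, g' = -0.9307 → V/F = 0.9411
  V/F = 0.9411: g = -0.03555, g' = -1.3226 → V/F = 0.9142
  V/F = 0.9142: g = -0.00113, g' = -1.2411 → V/F = 0.9133
Converged at V/F = 0.9133.
Compositions from xᵢ = zᵢ/(1+V/F(Kᵢ−1)), yᵢ = Kᵢxᵢ:
  1: x = 0.0472, y = 0.1682
  2: x = 0.1284, y = 0.4047
  3: x = 0.0990, y = 0.1964
  4: x = 0.7254, y = 0.2307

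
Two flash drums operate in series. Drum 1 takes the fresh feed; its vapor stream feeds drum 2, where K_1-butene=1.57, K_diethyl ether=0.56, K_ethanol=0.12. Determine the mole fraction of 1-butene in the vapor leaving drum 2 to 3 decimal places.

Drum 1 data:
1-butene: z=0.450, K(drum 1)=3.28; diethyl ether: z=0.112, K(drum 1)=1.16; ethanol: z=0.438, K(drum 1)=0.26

Drum 1:
Let ψ₁ = V/F and solve Σ zᵢ(Kᵢ−1)/(1+ψ₁(Kᵢ−1)) = 0.
Check two-phase: ΣzᵢKᵢ = 1.720 > 1 and Σzᵢ/Kᵢ = 1.918 > 1, so g(0) = 0.720 > 0 and g(1) = -0.918 < 0.
Newton–Raphson from ψ₁ = 0.5:
  ψ₁ = 0.500: g = -0.0184, g' = -1.118 → ψ₁ = 0.483
Converged at ψ₁ = 0.483.
Drum-1 compositions:
  1-butene: x = 0.214, y = 0.702
  diethyl ether: x = 0.104, y = 0.121
  ethanol: x = 0.682, y = 0.177
Drum-2 feed = drum-1 vapor: z₂ = (0.7021, 0.1206, 0.1773).
Drum 2:
Let ψ₂ = V/F and solve Σ zᵢ(Kᵢ−1)/(1+ψ₂(Kᵢ−1)) = 0.
Check two-phase: ΣzᵢKᵢ = 1.191 > 1 and Σzᵢ/Kᵢ = 2.140 > 1, so g(0) = 0.191 > 0 and g(1) = -1.140 < 0.
Newton–Raphson from ψ₂ = 0.55:
  ψ₂ = 0.550: g = -0.0677, g' = -0.689 → ψ₂ = 0.452
  ψ₂ = 0.452: g = -0.0069, g' = -0.559 → ψ₂ = 0.439
Converged at ψ₂ = 0.439.
  1-butene: x = 0.562, y = 0.882
  diethyl ether: x = 0.149, y = 0.084
  ethanol: x = 0.289, y = 0.035

y_1-butene (drum 2) = 0.882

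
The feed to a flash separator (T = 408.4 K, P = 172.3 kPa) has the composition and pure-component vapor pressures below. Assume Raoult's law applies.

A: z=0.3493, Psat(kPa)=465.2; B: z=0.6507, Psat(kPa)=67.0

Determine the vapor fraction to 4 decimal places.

Raoult's law: Kᵢ = Pᵢˢᵃᵗ/P = Pᵢˢᵃᵗ/172.3.
  K_A = 465.2/172.3 = 2.699942, K_B = 67.0/172.3 = 0.388857
Newton iteration, ψ⁰ = 0.5:
  ψ = 0.5000: g = -0.25169, g' = -0.7989 → ψ = 0.1850
  ψ = 0.1850: g = 0.00339, g' = -0.8932 → ψ = 0.1888
Converged at ψ = 0.1888.

ψ = 0.1888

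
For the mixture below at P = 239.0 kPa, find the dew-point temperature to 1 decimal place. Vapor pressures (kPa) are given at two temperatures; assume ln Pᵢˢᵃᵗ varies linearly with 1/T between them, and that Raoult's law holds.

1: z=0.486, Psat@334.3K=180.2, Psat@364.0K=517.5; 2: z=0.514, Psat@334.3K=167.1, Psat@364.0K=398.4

Dew-point temperature: Σzᵢ·P/Pᵢˢᵃᵗ(T) = 1. Interpolate ln Pᵢˢᵃᵗ = aᵢ + bᵢ/T.
  T = 334.3 K: ΣzᵢP/Pᵢˢᵃᵗ = 1.3797
  T = 364.0 K: ΣzᵢP/Pᵢˢᵃᵗ = 0.5328
  T = 349.1 K: ΣzᵢP/Pᵢˢᵃᵗ = 0.8407
  T = 341.7 K: ΣzᵢP/Pᵢˢᵃᵗ = 1.0709
  T = 345.4 K: ΣzᵢP/Pᵢˢᵃᵗ = 0.9475
  T = 343.5 K: ΣzᵢP/Pᵢˢᵃᵗ = 1.0087
Interpolating between 343.5 K and 345.4 K gives T ≈ 343.8 K.

T = 343.8 K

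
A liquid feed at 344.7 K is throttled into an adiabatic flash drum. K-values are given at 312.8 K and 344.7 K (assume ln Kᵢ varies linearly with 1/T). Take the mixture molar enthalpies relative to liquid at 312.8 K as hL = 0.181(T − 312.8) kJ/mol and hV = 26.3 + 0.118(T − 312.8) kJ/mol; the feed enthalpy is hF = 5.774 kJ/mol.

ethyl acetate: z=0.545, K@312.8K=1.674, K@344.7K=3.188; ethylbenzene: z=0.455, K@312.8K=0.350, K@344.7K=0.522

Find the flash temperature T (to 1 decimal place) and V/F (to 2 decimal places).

T = 314.0 K, V/F = 0.21

Adiabatic flash: solve Rachford–Rice at each trial T, then check hF = ψ·hV(T) + (1−ψ)·hL(T).
  T = 312.8 K: K = (1.674, 0.350), RR gives ψ = 0.163, H_out = 4.297 kJ/mol
  T = 344.7 K: K = (3.188, 0.522), RR gives ψ = 0.932, H_out = 28.418 kJ/mol
  T = 328.8 K: K = (2.349, 0.432), RR gives ψ = 0.622, H_out = 18.627 kJ/mol
  T = 320.8 K: K = (1.991, 0.390), RR gives ψ = 0.434, H_out = 12.648 kJ/mol
  T = 316.8 K: K = (1.828, 0.370), RR gives ψ = 0.315, H_out = 8.926 kJ/mol
  T = 314.8 K: K = (1.750, 0.360), RR gives ψ = 0.244, H_out = 6.756 kJ/mol
Linear interpolation between T = 312.8 (H_out = 4.297) and T = 314.8 (H_out = 6.756) on hF = 5.774 gives T ≈ 314.0 K, at which ψ = 0.21.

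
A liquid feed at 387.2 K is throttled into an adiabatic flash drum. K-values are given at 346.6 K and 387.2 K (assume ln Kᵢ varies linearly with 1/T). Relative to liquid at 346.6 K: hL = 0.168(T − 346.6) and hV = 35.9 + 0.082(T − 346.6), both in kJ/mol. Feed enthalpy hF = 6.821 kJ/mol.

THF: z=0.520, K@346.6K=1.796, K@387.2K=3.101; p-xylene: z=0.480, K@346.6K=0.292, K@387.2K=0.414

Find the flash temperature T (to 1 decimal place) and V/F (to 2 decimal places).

Adiabatic flash: solve Rachford–Rice at each trial T, then check hF = ψ·hV(T) + (1−ψ)·hL(T).
  T = 346.6 K: K = (1.796, 0.292), RR gives ψ = 0.131, H_out = 4.719 kJ/mol
  T = 387.2 K: K = (3.101, 0.414), RR gives ψ = 0.659, H_out = 28.175 kJ/mol
  T = 366.9 K: K = (2.396, 0.351), RR gives ψ = 0.457, H_out = 19.034 kJ/mol
  T = 356.8 K: K = (2.084, 0.321), RR gives ψ = 0.323, H_out = 13.038 kJ/mol
  T = 351.7 K: K = (1.937, 0.306), RR gives ψ = 0.237, H_out = 9.277 kJ/mol
  T = 349.1 K: K = (1.864, 0.299), RR gives ψ = 0.186, H_out = 7.074 kJ/mol
  T = 347.9 K: K = (1.831, 0.296), RR gives ψ = 0.161, H_out = 5.975 kJ/mol
Linear interpolation between T = 347.9 (H_out = 5.975) and T = 349.1 (H_out = 7.074) on hF = 6.821 gives T ≈ 348.8 K, at which ψ = 0.18.

T = 348.8 K, V/F = 0.18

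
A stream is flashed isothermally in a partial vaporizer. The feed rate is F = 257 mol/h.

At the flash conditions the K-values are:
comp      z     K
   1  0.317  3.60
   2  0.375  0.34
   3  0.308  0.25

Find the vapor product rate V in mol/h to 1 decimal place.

Rachford–Rice: g(ψ) = Σ zᵢ(Kᵢ−1)/(1+ψ(Kᵢ−1)) = 0.
Check two-phase: ΣzᵢKᵢ = 1.346 > 1 and Σzᵢ/Kᵢ = 2.423 > 1, so g(0) = 0.346 > 0 and g(1) = -1.423 < 0.
Newton iteration, ψ⁰ = 0.5:
  ψ = 0.500: g = -0.3807, g' = -1.212 → ψ = 0.186
  ψ = 0.186: g = 0.0049, g' = -1.420 → ψ = 0.189
  ψ = 0.189: g = 0.0000, g' = -1.411 → ψ = 0.190
Converged at ψ = 0.190.
Then V = ψ·F = 0.1895·257 = 48.7 mol/h and L = F − V = 208.3 mol/h.

V = 48.7 mol/h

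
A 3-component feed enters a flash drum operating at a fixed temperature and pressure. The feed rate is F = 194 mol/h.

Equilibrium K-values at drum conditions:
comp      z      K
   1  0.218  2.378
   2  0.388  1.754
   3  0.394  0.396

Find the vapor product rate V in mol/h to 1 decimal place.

Material balance + equilibrium reduce to Σ zᵢ(Kᵢ−1)/(1+ψ(Kᵢ−1)) = 0.
Check two-phase: ΣzᵢKᵢ = 1.355 > 1 and Σzᵢ/Kᵢ = 1.308 > 1, so g(0) = 0.355 > 0 and g(1) = -0.308 < 0.
Newton–Raphson from ψ = 0.5:
  ψ = 0.500: g = 0.0494, g' = -0.556 → ψ = 0.589
  ψ = 0.589: g = -0.0008, g' = -0.578 → ψ = 0.587
Converged at ψ = 0.587.
Then V = ψ·F = 0.5873·194 = 113.9 mol/h and L = F − V = 80.1 mol/h.

V = 113.9 mol/h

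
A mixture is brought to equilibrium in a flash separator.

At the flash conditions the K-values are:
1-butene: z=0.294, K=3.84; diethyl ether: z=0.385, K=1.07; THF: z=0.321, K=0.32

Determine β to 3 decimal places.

β = 0.554

Rachford–Rice: g(β) = Σ zᵢ(Kᵢ−1)/(1+β(Kᵢ−1)) = 0.
Feasibility: ΣzᵢKᵢ = 1.644, Σzᵢ/Kᵢ = 1.440 — both > 1, two phases present.
Newton–Raphson from β = 0.5:
  β = 0.500: g = 0.0403, g' = -0.747 → β = 0.554
Converged at β = 0.554.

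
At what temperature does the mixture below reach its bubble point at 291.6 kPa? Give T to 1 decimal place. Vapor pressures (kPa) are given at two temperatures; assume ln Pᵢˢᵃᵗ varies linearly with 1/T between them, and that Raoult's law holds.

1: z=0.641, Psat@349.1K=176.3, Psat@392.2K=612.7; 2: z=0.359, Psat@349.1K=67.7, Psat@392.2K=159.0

T = 375.4 K

Bubble-point temperature: ΣzᵢPᵢˢᵃᵗ(T) = P. Interpolate ln Pᵢˢᵃᵗ = aᵢ + bᵢ/T.
  T = 349.1 K: ΣzᵢPᵢˢᵃᵗ = 137.31 kPa
  T = 392.2 K: ΣzᵢPᵢˢᵃᵗ = 449.82 kPa
  T = 370.6 K: ΣzᵢPᵢˢᵃᵗ = 256.27 kPa
  T = 381.4 K: ΣzᵢPᵢˢᵃᵗ = 342.07 kPa
  T = 376.0 K: ΣzᵢPᵢˢᵃᵗ = 296.65 kPa
  T = 373.3 K: ΣzᵢPᵢˢᵃᵗ = 275.86 kPa
  T = 374.6 K: ΣzᵢPᵢˢᵃᵗ = 285.72 kPa
Interpolating between 374.6 K and 376.0 K gives T ≈ 375.4 K.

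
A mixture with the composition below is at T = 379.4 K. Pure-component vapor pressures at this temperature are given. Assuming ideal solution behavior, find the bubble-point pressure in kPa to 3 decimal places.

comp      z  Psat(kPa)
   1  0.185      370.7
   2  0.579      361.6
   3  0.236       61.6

At the bubble point ψ → 0, so ΣzᵢKᵢ = 1 with Kᵢ = Pᵢˢᵃᵗ/P ⇒ P = ΣzᵢPᵢˢᵃᵗ.
P = 0.185·370.7 + 0.579·361.6 + 0.236·61.6 = 292.483 kPa

Pbub = 292.483 kPa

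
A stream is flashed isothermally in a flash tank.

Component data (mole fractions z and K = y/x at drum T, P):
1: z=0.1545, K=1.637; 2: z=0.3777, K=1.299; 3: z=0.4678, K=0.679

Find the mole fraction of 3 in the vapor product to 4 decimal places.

y_3 = 0.3718

Let ψ = V/F and solve Σ zᵢ(Kᵢ−1)/(1+ψ(Kᵢ−1)) = 0.
g(0) = ΣzᵢKᵢ − 1 = 0.0612 and g(1) = 1 − Σzᵢ/Kᵢ = -0.0741, so a root lies in (0, 1).
Newton–Raphson from ψ = 0.32:
  ψ = 0.3200: g = 0.01747, g' = -0.1313 → ψ = 0.4531
  ψ = 0.4531: g = 0.00011, g' = -0.1300 → ψ = 0.4539
Converged at ψ = 0.4539.
Compositions from xᵢ = zᵢ/(1+ψ(Kᵢ−1)), yᵢ = Kᵢxᵢ:
  1: x = 0.1198, y = 0.1962
  2: x = 0.3326, y = 0.4320
  3: x = 0.5476, y = 0.3718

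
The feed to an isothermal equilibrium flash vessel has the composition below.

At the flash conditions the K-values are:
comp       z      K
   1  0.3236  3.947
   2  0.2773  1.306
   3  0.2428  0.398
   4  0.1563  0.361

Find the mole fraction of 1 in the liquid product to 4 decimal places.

Iterate (Newton) starting at β = 0.58:
  β = 0.5800: g = 0.04079, g' = -0.7705 → β = 0.6329
  β = 0.6329: g = 0.00007, g' = -0.7702 → β = 0.6330
Converged at β = 0.6330.
Compositions from xᵢ = zᵢ/(1+β(Kᵢ−1)), yᵢ = Kᵢxᵢ:
  1: x = 0.1129, y = 0.4457
  2: x = 0.2323, y = 0.3034
  3: x = 0.3923, y = 0.1561
  4: x = 0.2625, y = 0.0948

x_1 = 0.1129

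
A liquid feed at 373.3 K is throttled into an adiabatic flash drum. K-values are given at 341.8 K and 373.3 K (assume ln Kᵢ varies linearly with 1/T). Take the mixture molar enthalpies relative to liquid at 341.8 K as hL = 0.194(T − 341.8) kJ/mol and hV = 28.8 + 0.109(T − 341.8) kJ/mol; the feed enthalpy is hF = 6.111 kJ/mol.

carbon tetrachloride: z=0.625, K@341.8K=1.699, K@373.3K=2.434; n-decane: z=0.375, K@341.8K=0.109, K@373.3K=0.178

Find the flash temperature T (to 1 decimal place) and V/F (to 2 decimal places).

T = 343.8 K, V/F = 0.20

Adiabatic flash: solve Rachford–Rice at each trial T, then check hF = ψ·hV(T) + (1−ψ)·hL(T).
  T = 341.8 K: K = (1.699, 0.109), RR gives ψ = 0.165, H_out = 4.751 kJ/mol
  T = 373.3 K: K = (2.434, 0.178), RR gives ψ = 0.499, H_out = 19.142 kJ/mol
  T = 357.6 K: K = (2.051, 0.141), RR gives ψ = 0.371, H_out = 13.243 kJ/mol
  T = 349.7 K: K = (1.871, 0.124), RR gives ψ = 0.283, H_out = 9.493 kJ/mol
  T = 345.8 K: K = (1.785, 0.117), RR gives ψ = 0.230, H_out = 7.312 kJ/mol
  T = 343.8 K: K = (1.742, 0.113), RR gives ψ = 0.199, H_out = 6.079 kJ/mol
  T = 344.8 K: K = (1.763, 0.115), RR gives ψ = 0.215, H_out = 6.707 kJ/mol
  T = 344.3 K: K = (1.752, 0.114), RR gives ψ = 0.207, H_out = 6.396 kJ/mol
  T = 344.1 K: K = (1.748, 0.113), RR gives ψ = 0.204, H_out = 6.270 kJ/mol
  T = 344.0 K: K = (1.746, 0.113), RR gives ψ = 0.202, H_out = 6.206 kJ/mol
  T = 343.9 K: K = (1.744, 0.113), RR gives ψ = 0.200, H_out = 6.143 kJ/mol
Continuing to bisect between 343.8 K and 343.9 K converges to T = 343.8 K, at which ψ = 0.20.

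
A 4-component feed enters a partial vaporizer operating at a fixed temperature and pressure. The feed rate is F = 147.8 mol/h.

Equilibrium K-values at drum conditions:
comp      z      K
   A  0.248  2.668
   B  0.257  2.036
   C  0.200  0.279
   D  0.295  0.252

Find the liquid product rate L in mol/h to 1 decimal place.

Material balance + equilibrium reduce to Σ zᵢ(Kᵢ−1)/(1+ψ(Kᵢ−1)) = 0.
Check two-phase: ΣzᵢKᵢ = 1.315 > 1 and Σzᵢ/Kᵢ = 2.107 > 1, so g(0) = 0.315 > 0 and g(1) = -1.107 < 0.
Iterate (Newton) starting at ψ = 0.69:
  ψ = 0.690: g = -0.3954, g' = -1.360 → ψ = 0.399
  ψ = 0.399: g = -0.0804, g' = -0.927 → ψ = 0.312
  ψ = 0.312: g = -0.0010, g' = -0.910 → ψ = 0.311
Converged at ψ = 0.311.
Then V = ψ·F = 0.3113·147.8 = 46.0 mol/h and L = F − V = 101.8 mol/h.

L = 101.8 mol/h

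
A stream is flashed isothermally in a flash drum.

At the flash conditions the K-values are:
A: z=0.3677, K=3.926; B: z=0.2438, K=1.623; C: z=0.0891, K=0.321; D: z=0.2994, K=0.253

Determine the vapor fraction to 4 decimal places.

ψ = 0.5943

Rachford–Rice: g(ψ) = Σ zᵢ(Kᵢ−1)/(1+ψ(Kᵢ−1)) = 0.
Feasibility: ΣzᵢKᵢ = 1.9436, Σzᵢ/Kᵢ = 1.7048 — both > 1, two phases present.
Newton–Raphson from ψ = 0.5:
  ψ = 0.5000: g = 0.10405, g' = -1.0938 → ψ = 0.5951
  ψ = 0.5951: g = -0.00091, g' = -1.1265 → ψ = 0.5943
Converged at ψ = 0.5943.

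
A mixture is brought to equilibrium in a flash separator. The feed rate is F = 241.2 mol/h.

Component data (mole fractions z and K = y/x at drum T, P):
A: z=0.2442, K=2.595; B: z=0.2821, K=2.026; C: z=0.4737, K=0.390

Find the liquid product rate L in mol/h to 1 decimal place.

L = 123.3 mol/h

Let β = V/F and solve Σ zᵢ(Kᵢ−1)/(1+β(Kᵢ−1)) = 0.
Feasibility: ΣzᵢKᵢ = 1.3900, Σzᵢ/Kᵢ = 1.4480 — both > 1, two phases present.
Newton–Raphson from β = 0.5:
  β = 0.5000: g = -0.00778, g' = -0.6869 → β = 0.4887
Converged at β = 0.4887.
Then V = β·F = 0.4887·241.2 = 117.9 mol/h and L = F − V = 123.3 mol/h.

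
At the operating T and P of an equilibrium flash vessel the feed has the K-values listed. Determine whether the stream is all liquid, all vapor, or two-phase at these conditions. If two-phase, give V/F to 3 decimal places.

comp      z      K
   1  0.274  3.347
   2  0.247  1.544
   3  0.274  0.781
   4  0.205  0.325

two-phase, V/F = 0.712

ΣzᵢKᵢ = 1.579; Σzᵢ/Kᵢ = 1.223.
Both exceed 1, so a two-phase solution exists.
Newton iteration, ψ⁰ = 0.41:
  ψ = 0.410: g = 0.1803, g' = -0.635 → ψ = 0.694
  ψ = 0.694: g = 0.0112, g' = -0.606 → ψ = 0.712
Converged at ψ = 0.712.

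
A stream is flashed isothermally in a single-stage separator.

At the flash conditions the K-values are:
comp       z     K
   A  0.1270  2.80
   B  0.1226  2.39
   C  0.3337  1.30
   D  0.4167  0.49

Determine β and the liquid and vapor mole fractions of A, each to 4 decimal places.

β = 0.5549, x_A = 0.0635, y_A = 0.1779

Newton iteration, β⁰ = 0.53:
  β = 0.5300: g = 0.01025, g' = -0.4122 → β = 0.5549
Converged at β = 0.5549.
Compositions from xᵢ = zᵢ/(1+β(Kᵢ−1)), yᵢ = Kᵢxᵢ:
  A: x = 0.0635, y = 0.1779
  B: x = 0.0692, y = 0.1654
  C: x = 0.2861, y = 0.3719
  D: x = 0.5812, y = 0.2848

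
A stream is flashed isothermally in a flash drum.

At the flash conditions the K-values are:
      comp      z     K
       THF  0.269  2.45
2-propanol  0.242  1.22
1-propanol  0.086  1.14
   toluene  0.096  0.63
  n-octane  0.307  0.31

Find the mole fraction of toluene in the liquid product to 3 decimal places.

x_toluene = 0.110

Rachford–Rice: g(V/F) = Σ zᵢ(Kᵢ−1)/(1+V/F(Kᵢ−1)) = 0.
g(0) = ΣzᵢKᵢ − 1 = 0.208 and g(1) = 1 − Σzᵢ/Kᵢ = -0.526, so a root lies in (0, 1).
Newton iteration, V/F⁰ = 0.45:
  V/F = 0.450: g = -0.0540, g' = -0.545 → V/F = 0.351
  V/F = 0.351: g = -0.0009, g' = -0.532 → V/F = 0.349
Converged at V/F = 0.349.
Compositions from xᵢ = zᵢ/(1+V/F(Kᵢ−1)), yᵢ = Kᵢxᵢ:
  THF: x = 0.179, y = 0.438
  2-propanol: x = 0.225, y = 0.274
  1-propanol: x = 0.082, y = 0.093
  toluene: x = 0.110, y = 0.069
  n-octane: x = 0.404, y = 0.125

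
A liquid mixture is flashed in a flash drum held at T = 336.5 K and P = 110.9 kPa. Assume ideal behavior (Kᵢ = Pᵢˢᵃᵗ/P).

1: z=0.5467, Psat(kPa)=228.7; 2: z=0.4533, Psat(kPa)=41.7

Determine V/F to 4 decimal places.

Raoult's law: Kᵢ = Pᵢˢᵃᵗ/P = Pᵢˢᵃᵗ/110.9.
  K_1 = 228.7/110.9 = 2.062218, K_2 = 41.7/110.9 = 0.376014
Material balance + equilibrium reduce to Σ zᵢ(Kᵢ−1)/(1+V/F(Kᵢ−1)) = 0.
Feasibility: ΣzᵢKᵢ = 1.2979, Σzᵢ/Kᵢ = 1.4706 — both > 1, two phases present.
Binary case is linear: z₁(K₁−1)(1+V/F(K₂−1)) + z₂(K₂−1)(1+V/F(K₁−1)) = 0
⇒ V/F = [z₁(K₁−1)+z₂(K₂−1)] / [−(K₁−1)(K₂−1)] = 0.29786/0.66281 = 0.4494

V/F = 0.4494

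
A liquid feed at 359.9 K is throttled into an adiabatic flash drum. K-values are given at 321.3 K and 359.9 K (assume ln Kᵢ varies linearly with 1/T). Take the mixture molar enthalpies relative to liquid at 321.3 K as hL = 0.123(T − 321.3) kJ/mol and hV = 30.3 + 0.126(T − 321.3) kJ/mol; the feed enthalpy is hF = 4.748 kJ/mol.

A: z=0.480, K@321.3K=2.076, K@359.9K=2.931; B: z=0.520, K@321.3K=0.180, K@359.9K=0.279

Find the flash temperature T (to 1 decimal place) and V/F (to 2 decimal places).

Adiabatic flash: solve Rachford–Rice at each trial T, then check hF = ψ·hV(T) + (1−ψ)·hL(T).
  T = 321.3 K: K = (2.076, 0.180), RR gives ψ = 0.102, H_out = 3.093 kJ/mol
  T = 359.9 K: K = (2.931, 0.279), RR gives ψ = 0.396, H_out = 16.806 kJ/mol
  T = 340.6 K: K = (2.491, 0.227), RR gives ψ = 0.272, H_out = 10.634 kJ/mol
  T = 331.0 K: K = (2.281, 0.203), RR gives ψ = 0.196, H_out = 7.147 kJ/mol
  T = 326.1 K: K = (2.177, 0.191), RR gives ψ = 0.152, H_out = 5.183 kJ/mol
  T = 323.7 K: K = (2.126, 0.186), RR gives ψ = 0.128, H_out = 4.162 kJ/mol
Linear interpolation between T = 323.7 (H_out = 4.162) and T = 326.1 (H_out = 5.183) on hF = 4.748 gives T ≈ 325.1 K, at which ψ = 0.14.

T = 325.1 K, V/F = 0.14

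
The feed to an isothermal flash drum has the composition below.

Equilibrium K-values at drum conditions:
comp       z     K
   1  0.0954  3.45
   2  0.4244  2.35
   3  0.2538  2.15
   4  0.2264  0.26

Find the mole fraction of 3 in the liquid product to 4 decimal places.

x_3 = 0.1261

Let ψ = V/F and solve Σ zᵢ(Kᵢ−1)/(1+ψ(Kᵢ−1)) = 0.
Feasibility: ΣzᵢKᵢ = 1.9310, Σzᵢ/Kᵢ = 1.1971 — both > 1, two phases present.
Newton–Raphson from ψ = 0.5:
  ψ = 0.5000: g = 0.36649, g' = -0.8390 → ψ = 0.9368
  ψ = 0.9368: g = -0.08171, g' = -1.5987 → ψ = 0.8857
  ψ = 0.8857: g = -0.00692, g' = -1.3439 → ψ = 0.8805
Converged at ψ = 0.8805.
Compositions from xᵢ = zᵢ/(1+ψ(Kᵢ−1)), yᵢ = Kᵢxᵢ:
  1: x = 0.0302, y = 0.1042
  2: x = 0.1939, y = 0.4557
  3: x = 0.1261, y = 0.2711
  4: x = 0.6498, y = 0.1689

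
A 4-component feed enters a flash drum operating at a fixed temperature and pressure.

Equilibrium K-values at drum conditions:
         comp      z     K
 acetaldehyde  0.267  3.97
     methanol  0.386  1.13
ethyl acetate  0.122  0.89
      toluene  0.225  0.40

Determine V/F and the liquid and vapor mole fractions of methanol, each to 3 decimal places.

Rachford–Rice: g(V/F) = Σ zᵢ(Kᵢ−1)/(1+V/F(Kᵢ−1)) = 0.
Check two-phase: ΣzᵢKᵢ = 1.695 > 1 and Σzᵢ/Kᵢ = 1.108 > 1, so g(0) = 0.695 > 0 and g(1) = -0.108 < 0.
Iterate (Newton) starting at V/F = 0.5:
  V/F = 0.500: g = 0.1592, g' = -0.554 → V/F = 0.787
  V/F = 0.787: g = 0.0125, g' = -0.509 → V/F = 0.812
Converged at V/F = 0.812.
Compositions from xᵢ = zᵢ/(1+V/F(Kᵢ−1)), yᵢ = Kᵢxᵢ:
  acetaldehyde: x = 0.078, y = 0.311
  methanol: x = 0.349, y = 0.395
  ethyl acetate: x = 0.134, y = 0.119
  toluene: x = 0.439, y = 0.175

V/F = 0.812, x_methanol = 0.349, y_methanol = 0.395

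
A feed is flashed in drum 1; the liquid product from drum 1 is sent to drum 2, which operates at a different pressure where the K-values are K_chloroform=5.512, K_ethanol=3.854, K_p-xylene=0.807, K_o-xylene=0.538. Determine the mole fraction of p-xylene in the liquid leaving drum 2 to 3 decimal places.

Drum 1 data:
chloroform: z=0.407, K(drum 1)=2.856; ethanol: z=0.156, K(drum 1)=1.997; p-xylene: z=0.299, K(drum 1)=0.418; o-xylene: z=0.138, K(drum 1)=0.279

Drum 1:
Newton–Raphson from ψ₁ = 0.5:
  ψ₁ = 0.500: g = 0.0946, g' = -0.823 → ψ₁ = 0.615
  ψ₁ = 0.615: g = -0.0005, g' = -0.843 → ψ₁ = 0.614
Converged at ψ₁ = 0.614.
Drum-1 compositions:
  chloroform: x = 0.190, y = 0.543
  ethanol: x = 0.097, y = 0.193
  p-xylene: x = 0.465, y = 0.195
  o-xylene: x = 0.248, y = 0.069
Drum-2 feed = drum-1 liquid: z₂ = (0.1902, 0.0967, 0.4654, 0.2477).
Drum 2:
Let ψ₂ = V/F and solve Σ zᵢ(Kᵢ−1)/(1+ψ₂(Kᵢ−1)) = 0.
Feasibility: ΣzᵢKᵢ = 1.930, Σzᵢ/Kᵢ = 1.097 — both > 1, two phases present.
Newton–Raphson from ψ₂ = 0.53:
  ψ₂ = 0.530: g = 0.1113, g' = -0.576 → ψ₂ = 0.723
  ψ₂ = 0.723: g = 0.0151, g' = -0.440 → ψ₂ = 0.758
Converged at ψ₂ = 0.758.
  chloroform: x = 0.043, y = 0.237
  ethanol: x = 0.031, y = 0.118
  p-xylene: x = 0.545, y = 0.440
  o-xylene: x = 0.381, y = 0.205

x_p-xylene (drum 2) = 0.545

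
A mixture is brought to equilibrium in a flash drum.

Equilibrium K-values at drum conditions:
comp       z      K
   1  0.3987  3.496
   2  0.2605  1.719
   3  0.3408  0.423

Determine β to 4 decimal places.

β = 0.9143

Iterate (Newton) starting at β = 0.5:
  β = 0.5000: g = 0.30408, g' = -0.7885 → β = 0.8856
  β = 0.8856: g = 0.02226, g' = -0.7658 → β = 0.9147
  β = 0.9147: g = -0.00032, g' = -0.7883 → β = 0.9143
Converged at β = 0.9143.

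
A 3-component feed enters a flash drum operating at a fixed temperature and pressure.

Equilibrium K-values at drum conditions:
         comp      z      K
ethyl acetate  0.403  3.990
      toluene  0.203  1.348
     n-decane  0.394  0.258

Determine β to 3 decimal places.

β = 0.568

Let β = V/F and solve Σ zᵢ(Kᵢ−1)/(1+β(Kᵢ−1)) = 0.
g(0) = ΣzᵢKᵢ − 1 = 0.983 and g(1) = 1 − Σzᵢ/Kᵢ = -0.779, so a root lies in (0, 1).
Newton iteration, β⁰ = 0.34:
  β = 0.340: g = 0.2697, g' = -1.294 → β = 0.548
  β = 0.548: g = 0.0228, g' = -1.151 → β = 0.568
Converged at β = 0.568.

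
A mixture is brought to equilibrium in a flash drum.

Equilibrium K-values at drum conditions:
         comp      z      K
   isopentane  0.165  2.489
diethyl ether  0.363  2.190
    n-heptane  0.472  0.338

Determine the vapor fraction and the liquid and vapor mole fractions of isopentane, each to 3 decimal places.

ψ = 0.428, x_isopentane = 0.101, y_isopentane = 0.251

Newton–Raphson from ψ = 0.48:
  ψ = 0.480: g = -0.0398, g' = -0.777 → ψ = 0.429
  ψ = 0.429: g = -0.0004, g' = -0.765 → ψ = 0.428
Converged at ψ = 0.428.
Compositions from xᵢ = zᵢ/(1+ψ(Kᵢ−1)), yᵢ = Kᵢxᵢ:
  isopentane: x = 0.101, y = 0.251
  diethyl ether: x = 0.240, y = 0.527
  n-heptane: x = 0.659, y = 0.223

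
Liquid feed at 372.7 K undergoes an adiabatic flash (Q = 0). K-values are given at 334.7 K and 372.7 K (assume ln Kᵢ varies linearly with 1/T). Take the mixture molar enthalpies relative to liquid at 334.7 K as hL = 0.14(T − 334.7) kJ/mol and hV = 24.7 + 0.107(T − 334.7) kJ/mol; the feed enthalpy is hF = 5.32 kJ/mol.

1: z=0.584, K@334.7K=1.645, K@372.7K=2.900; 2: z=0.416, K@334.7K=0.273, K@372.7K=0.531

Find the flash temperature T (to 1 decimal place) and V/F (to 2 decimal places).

T = 336.2 K, V/F = 0.21

Adiabatic flash: solve Rachford–Rice at each trial T, then check hF = ψ·hV(T) + (1−ψ)·hL(T).
  T = 334.7 K: K = (1.645, 0.273), RR gives ψ = 0.158, H_out = 3.911 kJ/mol
  T = 372.7 K: K = (2.900, 0.531), RR gives ψ = 1.000, H_out = 28.766 kJ/mol
  T = 353.7 K: K = (2.218, 0.388), RR gives ψ = 0.612, H_out = 17.393 kJ/mol
  T = 344.2 K: K = (1.918, 0.327), RR gives ψ = 0.414, H_out = 11.435 kJ/mol
  T = 339.4 K: K = (1.777, 0.299), RR gives ψ = 0.297, H_out = 7.954 kJ/mol
  T = 337.0 K: K = (1.709, 0.285), RR gives ψ = 0.230, H_out = 5.991 kJ/mol
  T = 335.9 K: K = (1.678, 0.279), RR gives ψ = 0.197, H_out = 5.024 kJ/mol
Linear interpolation between T = 335.9 (H_out = 5.024) and T = 337.0 (H_out = 5.991) on hF = 5.32 gives T ≈ 336.2 K, at which ψ = 0.21.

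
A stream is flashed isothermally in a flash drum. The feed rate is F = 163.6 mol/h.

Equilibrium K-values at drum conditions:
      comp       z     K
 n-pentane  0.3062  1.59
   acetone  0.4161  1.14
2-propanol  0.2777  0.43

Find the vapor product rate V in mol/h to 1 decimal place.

Rachford–Rice: g(ψ) = Σ zᵢ(Kᵢ−1)/(1+ψ(Kᵢ−1)) = 0.
Check two-phase: ΣzᵢKᵢ = 1.0806 > 1 and Σzᵢ/Kᵢ = 1.2034 > 1, so g(0) = 0.0806 > 0 and g(1) = -0.2034 < 0.
Newton iteration, ψ⁰ = 0.5:
  ψ = 0.5000: g = -0.02744, g' = -0.2472 → ψ = 0.3890
  ψ = 0.3890: g = -0.00121, g' = -0.2268 → ψ = 0.3837
Converged at ψ = 0.3837.
Then V = ψ·F = 0.3837·163.6 = 62.8 mol/h and L = F − V = 100.8 mol/h.

V = 62.8 mol/h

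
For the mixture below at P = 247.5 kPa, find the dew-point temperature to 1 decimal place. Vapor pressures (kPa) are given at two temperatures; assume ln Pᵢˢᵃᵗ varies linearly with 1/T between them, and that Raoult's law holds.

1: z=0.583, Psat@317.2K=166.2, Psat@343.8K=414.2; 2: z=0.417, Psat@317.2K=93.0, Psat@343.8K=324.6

T = 333.3 K

Dew-point temperature: Σzᵢ·P/Pᵢˢᵃᵗ(T) = 1. Interpolate ln Pᵢˢᵃᵗ = aᵢ + bᵢ/T.
  T = 317.2 K: ΣzᵢP/Pᵢˢᵃᵗ = 1.9779
  T = 343.8 K: ΣzᵢP/Pᵢˢᵃᵗ = 0.6663
  T = 330.5 K: ΣzᵢP/Pᵢˢᵃᵗ = 1.1192
  T = 337.1 K: ΣzᵢP/Pᵢˢᵃᵗ = 0.8601
  T = 333.8 K: ΣzᵢP/Pᵢˢᵃᵗ = 0.9797
  T = 332.1 K: ΣzᵢP/Pᵢˢᵃᵗ = 1.0488
Interpolating between 332.1 K and 333.8 K gives T ≈ 333.3 K.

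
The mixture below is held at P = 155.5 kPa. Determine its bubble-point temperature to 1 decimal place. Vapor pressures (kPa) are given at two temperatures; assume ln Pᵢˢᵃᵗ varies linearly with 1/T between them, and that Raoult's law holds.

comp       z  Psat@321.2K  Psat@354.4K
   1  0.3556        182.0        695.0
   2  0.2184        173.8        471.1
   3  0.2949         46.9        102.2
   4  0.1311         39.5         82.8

T = 327.8 K

Bubble-point temperature: ΣzᵢPᵢˢᵃᵗ(T) = P. Interpolate ln Pᵢˢᵃᵗ = aᵢ + bᵢ/T.
  T = 321.2 K: ΣzᵢPᵢˢᵃᵗ = 121.69 kPa
  T = 354.4 K: ΣzᵢPᵢˢᵃᵗ = 391.02 kPa
  T = 337.8 K: ΣzᵢPᵢˢᵃᵗ = 223.19 kPa
  T = 329.5 K: ΣzᵢPᵢˢᵃᵗ = 165.79 kPa
  T = 325.4 K: ΣzᵢPᵢˢᵃᵗ = 142.52 kPa
  T = 327.4 K: ΣzᵢPᵢˢᵃᵗ = 153.49 kPa
  T = 328.4 K: ΣzᵢPᵢˢᵃᵗ = 159.25 kPa
  T = 327.9 K: ΣzᵢPᵢˢᵃᵗ = 156.35 kPa
Interpolating between 327.4 K and 327.9 K gives T ≈ 327.8 K.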